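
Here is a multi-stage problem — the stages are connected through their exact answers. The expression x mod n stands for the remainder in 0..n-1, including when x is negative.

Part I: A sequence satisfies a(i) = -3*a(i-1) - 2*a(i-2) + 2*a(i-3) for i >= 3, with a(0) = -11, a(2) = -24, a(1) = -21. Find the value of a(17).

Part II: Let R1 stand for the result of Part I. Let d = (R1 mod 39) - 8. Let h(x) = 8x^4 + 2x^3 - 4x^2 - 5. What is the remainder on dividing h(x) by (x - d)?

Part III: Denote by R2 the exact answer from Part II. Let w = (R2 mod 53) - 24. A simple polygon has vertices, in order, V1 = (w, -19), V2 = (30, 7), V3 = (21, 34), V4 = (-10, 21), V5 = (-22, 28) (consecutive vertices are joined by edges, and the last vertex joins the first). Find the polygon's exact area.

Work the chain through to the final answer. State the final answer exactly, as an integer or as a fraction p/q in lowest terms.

Part I: a(3) = -3*(-24) - 2*(-21) + 2*(-11) = 92; iterating: a(3)=92, a(4)=-270, a(5)=578, a(6)=-1010, a(7)=1334, a(8)=-826, a(9)=-2210, a(10)=10950, a(11)=-30082, a(12)=63926, a(13)=-109714, a(14)=141126, a(15)=-76098, a(16)=-273386, a(17)=1254606; answer 1254606
Part II: R1 = 1254606; d = 7; remainder = value at the root: 8*(7)^4 + 2*(7)^3 - 4*(7)^2 - 5 = (19208) + (686) + (-196) + (-5) = 19693; answer 19693
Part III: R2 = 19693; w = 6; cross terms: (6*7 - 30*-19)=612, (30*34 - 21*7)=873, (21*21 - -10*34)=781, (-10*28 - -22*21)=182, (-22*-19 - 6*28)=250; twice the area = |2698| = 2698; area = 1349; answer 1349

1349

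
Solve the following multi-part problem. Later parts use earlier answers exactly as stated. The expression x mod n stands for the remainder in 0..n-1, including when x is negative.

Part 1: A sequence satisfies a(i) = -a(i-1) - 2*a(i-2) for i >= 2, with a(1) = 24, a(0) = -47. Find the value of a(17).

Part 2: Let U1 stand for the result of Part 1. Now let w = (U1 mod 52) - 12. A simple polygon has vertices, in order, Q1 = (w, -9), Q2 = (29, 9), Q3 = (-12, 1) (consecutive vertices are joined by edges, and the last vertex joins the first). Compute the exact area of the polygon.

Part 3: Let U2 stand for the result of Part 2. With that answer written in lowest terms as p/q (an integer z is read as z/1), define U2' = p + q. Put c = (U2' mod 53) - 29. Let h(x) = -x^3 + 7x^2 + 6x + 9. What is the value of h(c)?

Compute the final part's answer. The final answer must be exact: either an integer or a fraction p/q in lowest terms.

81

Part 1: a(2) = -1*(24) - 2*(-47) = 70; iterating: a(2)=70, a(3)=-118, a(4)=-22, a(5)=258, a(6)=-214, a(7)=-302, a(8)=730, a(9)=-126, a(10)=-1334, a(11)=1586, a(12)=1082, a(13)=-4254, a(14)=2090, a(15)=6418, a(16)=-10598, a(17)=-2238; answer -2238
Part 2: U1 = -2238; w = 38; cross terms: (38*9 - 29*-9)=603, (29*1 - -12*9)=137, (-12*-9 - 38*1)=70; twice the area = |810| = 810; area = 405; answer 405
Part 3: U2 = 405; threaded value p + q = 406; c = 6; -1*(6)^3 + 7*(6)^2 + 6*(6)^1 + 9 = (-216) + (252) + (36) + (9) = 81; answer 81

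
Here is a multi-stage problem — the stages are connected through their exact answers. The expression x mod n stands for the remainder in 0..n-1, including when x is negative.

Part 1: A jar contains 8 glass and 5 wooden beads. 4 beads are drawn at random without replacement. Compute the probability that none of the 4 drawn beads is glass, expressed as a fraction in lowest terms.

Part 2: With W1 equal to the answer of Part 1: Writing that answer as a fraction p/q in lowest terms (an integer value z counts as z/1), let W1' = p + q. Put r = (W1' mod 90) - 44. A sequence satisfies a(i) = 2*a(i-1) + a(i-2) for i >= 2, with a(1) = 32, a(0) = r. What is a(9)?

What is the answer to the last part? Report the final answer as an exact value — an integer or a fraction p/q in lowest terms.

35600

Part 1: total draws C(13,4) = 715; favorable C(5,4) = 5; P = 1/143; answer 1/143
Part 2: W1 = 1/143; threaded value p + q = 144; r = 10; a(2) = 2*(32) + 1*(10) = 74; iterating: a(2)=74, a(3)=180, a(4)=434, a(5)=1048, a(6)=2530, a(7)=6108, a(8)=14746, a(9)=35600; answer 35600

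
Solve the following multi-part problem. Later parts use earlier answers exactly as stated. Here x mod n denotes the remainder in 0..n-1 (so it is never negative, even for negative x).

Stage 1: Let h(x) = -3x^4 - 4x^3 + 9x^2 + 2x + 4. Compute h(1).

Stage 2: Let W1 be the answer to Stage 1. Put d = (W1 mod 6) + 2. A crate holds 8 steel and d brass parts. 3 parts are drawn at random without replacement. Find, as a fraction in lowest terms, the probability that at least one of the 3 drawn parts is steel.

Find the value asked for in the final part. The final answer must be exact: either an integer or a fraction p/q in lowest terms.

54/55

Stage 1: -3*(1)^4 - 4*(1)^3 + 9*(1)^2 + 2*(1)^1 + 4 = (-3) + (-4) + (9) + (2) + (4) = 8; answer 8
Stage 2: W1 = 8; d = 4; total draws C(12,3) = 220; complement C(4,3) = 4; favorable 220 - 4 = 216; P = 54/55; answer 54/55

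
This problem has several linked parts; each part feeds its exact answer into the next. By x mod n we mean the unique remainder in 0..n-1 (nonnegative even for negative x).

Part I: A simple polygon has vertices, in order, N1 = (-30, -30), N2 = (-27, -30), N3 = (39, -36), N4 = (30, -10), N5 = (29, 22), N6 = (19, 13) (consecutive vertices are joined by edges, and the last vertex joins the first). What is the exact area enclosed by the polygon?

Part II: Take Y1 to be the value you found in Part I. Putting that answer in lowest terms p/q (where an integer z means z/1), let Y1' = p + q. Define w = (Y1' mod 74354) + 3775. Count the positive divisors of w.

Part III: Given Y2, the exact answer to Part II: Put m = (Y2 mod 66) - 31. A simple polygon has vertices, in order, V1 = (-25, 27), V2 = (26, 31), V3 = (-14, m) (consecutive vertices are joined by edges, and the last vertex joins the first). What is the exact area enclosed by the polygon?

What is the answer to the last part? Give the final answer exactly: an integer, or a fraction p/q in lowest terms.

Part I: cross terms: (-30*-30 - -27*-30)=90, (-27*-36 - 39*-30)=2142, (39*-10 - 30*-36)=690, (30*22 - 29*-10)=950, (29*13 - 19*22)=-41, (19*-30 - -30*13)=-180; twice the area = |3651| = 3651; area = 3651/2; answer 3651/2
Part II: Y1 = 3651/2; threaded value p + q = 3653; w = 7428; 7428 = 2^2 * 3 * 619; number of divisors = (2+1) * (1+1) * (1+1) = 12; answer 12
Part III: Y2 = 12; m = -19; cross terms: (-25*31 - 26*27)=-1477, (26*-19 - -14*31)=-60, (-14*27 - -25*-19)=-853; twice the area = |-2390| = 2390; area = 1195; answer 1195

1195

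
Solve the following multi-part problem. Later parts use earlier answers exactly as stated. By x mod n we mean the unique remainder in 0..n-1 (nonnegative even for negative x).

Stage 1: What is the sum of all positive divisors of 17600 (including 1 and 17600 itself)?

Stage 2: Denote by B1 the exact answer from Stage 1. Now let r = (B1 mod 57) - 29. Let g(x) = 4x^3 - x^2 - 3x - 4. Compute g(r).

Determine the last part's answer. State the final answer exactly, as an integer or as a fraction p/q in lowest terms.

Stage 1: 17600 = 2^6 * 5^2 * 11; sigma = (1 + 2 + 4 + 8 + 16 + 32 + 64) * (1 + 5 + 25) * (1 + 11) = 127 * 31 * 12 = 47244; answer 47244
Stage 2: B1 = 47244; r = 19; 4*(19)^3 - 1*(19)^2 - 3*(19)^1 - 4 = (27436) + (-361) + (-57) + (-4) = 27014; answer 27014

27014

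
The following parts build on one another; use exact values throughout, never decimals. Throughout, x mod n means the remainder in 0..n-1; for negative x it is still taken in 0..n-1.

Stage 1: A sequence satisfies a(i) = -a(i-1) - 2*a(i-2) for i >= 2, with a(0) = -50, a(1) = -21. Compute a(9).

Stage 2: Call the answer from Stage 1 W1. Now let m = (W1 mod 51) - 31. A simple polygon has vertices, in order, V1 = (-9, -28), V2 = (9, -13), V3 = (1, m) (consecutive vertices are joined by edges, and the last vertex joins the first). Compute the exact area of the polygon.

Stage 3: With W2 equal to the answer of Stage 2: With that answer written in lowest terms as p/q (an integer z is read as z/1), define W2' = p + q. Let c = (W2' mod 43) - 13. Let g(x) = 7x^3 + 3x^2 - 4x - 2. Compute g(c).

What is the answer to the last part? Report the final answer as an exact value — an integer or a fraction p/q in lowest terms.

Stage 1: a(2) = -1*(-21) - 2*(-50) = 121; iterating: a(2)=121, a(3)=-79, a(4)=-163, a(5)=321, a(6)=5, a(7)=-647, a(8)=637, a(9)=657; answer 657
Stage 2: W1 = 657; m = 14; cross terms: (-9*-13 - 9*-28)=369, (9*14 - 1*-13)=139, (1*-28 - -9*14)=98; twice the area = |606| = 606; area = 303; answer 303
Stage 3: W2 = 303; threaded value p + q = 304; c = -10; 7*(-10)^3 + 3*(-10)^2 - 4*(-10)^1 - 2 = (-7000) + (300) + (40) + (-2) = -6662; answer -6662

-6662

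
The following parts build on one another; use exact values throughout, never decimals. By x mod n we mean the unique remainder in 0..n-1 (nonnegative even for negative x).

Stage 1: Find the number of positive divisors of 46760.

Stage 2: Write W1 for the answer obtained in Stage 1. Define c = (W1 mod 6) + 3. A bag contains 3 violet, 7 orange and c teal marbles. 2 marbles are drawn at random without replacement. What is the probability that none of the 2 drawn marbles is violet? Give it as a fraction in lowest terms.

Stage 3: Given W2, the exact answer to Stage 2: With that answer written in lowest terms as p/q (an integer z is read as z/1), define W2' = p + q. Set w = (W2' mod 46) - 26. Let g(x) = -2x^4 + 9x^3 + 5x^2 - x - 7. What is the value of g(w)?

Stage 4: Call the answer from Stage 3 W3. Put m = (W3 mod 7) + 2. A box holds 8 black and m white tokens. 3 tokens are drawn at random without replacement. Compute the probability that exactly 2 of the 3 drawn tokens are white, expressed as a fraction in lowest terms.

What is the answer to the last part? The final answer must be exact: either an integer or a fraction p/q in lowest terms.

12/55

Stage 1: 46760 = 2^3 * 5 * 7 * 167; number of divisors = (3+1) * (1+1) * (1+1) * (1+1) = 32; answer 32
Stage 2: W1 = 32; c = 5; total draws C(15,2) = 105; favorable C(12,2) = 66; P = 22/35; answer 22/35
Stage 3: W2 = 22/35; threaded value p + q = 57; w = -15; -2*(-15)^4 + 9*(-15)^3 + 5*(-15)^2 - 1*(-15)^1 - 7 = (-101250) + (-30375) + (1125) + (15) + (-7) = -130492; answer -130492
Stage 4: W3 = -130492; m = 4; total draws C(12,3) = 220; favorable C(4,2)*C(8,1) = 48; P = 12/55; answer 12/55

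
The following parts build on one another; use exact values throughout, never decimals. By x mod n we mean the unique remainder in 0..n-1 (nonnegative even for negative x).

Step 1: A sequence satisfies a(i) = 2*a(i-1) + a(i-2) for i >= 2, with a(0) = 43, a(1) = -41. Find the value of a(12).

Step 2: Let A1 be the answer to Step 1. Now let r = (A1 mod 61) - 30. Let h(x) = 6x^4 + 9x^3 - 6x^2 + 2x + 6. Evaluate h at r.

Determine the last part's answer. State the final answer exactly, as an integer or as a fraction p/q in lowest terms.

Step 1: a(2) = 2*(-41) + 1*(43) = -39; iterating: a(2)=-39, a(3)=-119, a(4)=-277, a(5)=-673, a(6)=-1623, a(7)=-3919, a(8)=-9461, a(9)=-22841, a(10)=-55143, a(11)=-133127, a(12)=-321397; answer -321397
Step 2: A1 = -321397; r = -18; 6*(-18)^4 + 9*(-18)^3 - 6*(-18)^2 + 2*(-18)^1 + 6 = (629856) + (-52488) + (-1944) + (-36) + (6) = 575394; answer 575394

575394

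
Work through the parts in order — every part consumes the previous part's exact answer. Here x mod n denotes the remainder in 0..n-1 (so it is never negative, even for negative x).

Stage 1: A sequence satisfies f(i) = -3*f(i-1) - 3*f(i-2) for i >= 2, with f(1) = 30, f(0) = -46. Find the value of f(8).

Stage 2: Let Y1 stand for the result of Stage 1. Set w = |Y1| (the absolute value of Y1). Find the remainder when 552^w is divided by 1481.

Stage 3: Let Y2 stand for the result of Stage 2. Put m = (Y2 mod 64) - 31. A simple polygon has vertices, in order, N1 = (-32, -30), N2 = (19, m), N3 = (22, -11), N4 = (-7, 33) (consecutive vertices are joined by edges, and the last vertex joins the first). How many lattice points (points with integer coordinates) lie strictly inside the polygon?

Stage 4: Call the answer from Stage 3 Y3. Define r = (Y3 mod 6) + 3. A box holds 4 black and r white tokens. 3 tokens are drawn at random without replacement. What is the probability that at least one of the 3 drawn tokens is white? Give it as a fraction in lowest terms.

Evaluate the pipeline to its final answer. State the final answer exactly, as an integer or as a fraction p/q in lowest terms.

54/55

Stage 1: f(2) = -3*(30) - 3*(-46) = 48; iterating: f(2)=48, f(3)=-234, f(4)=558, f(5)=-972, f(6)=1242, f(7)=-810, f(8)=-1296; answer -1296
Stage 2: Y1 = -1296; w = 1296; squarings mod 1481: 552^1=552, 552^2=1099, 552^4=786, 552^8=219, 552^16=569, 552^32=903, 552^64=859, 552^128=343, 552^256=650, 552^512=415, 552^1024=429; 552^1296 = 552^16 * 552^256 * 552^1024 = 196 (mod 1481); answer 196
Stage 3: Y2 = 196; m = -27; cross terms: (-32*-27 - 19*-30)=1434, (19*-11 - 22*-27)=385, (22*33 - -7*-11)=649, (-7*-30 - -32*33)=1266; twice the area = |3734| = 3734; area = 1867; boundary points = 3 + 1 + 1 + 1 = 6; strictly interior points = area - boundary/2 + 1 = 1865; answer 1865
Stage 4: Y3 = 1865; r = 8; total draws C(12,3) = 220; complement C(4,3) = 4; favorable 220 - 4 = 216; P = 54/55; answer 54/55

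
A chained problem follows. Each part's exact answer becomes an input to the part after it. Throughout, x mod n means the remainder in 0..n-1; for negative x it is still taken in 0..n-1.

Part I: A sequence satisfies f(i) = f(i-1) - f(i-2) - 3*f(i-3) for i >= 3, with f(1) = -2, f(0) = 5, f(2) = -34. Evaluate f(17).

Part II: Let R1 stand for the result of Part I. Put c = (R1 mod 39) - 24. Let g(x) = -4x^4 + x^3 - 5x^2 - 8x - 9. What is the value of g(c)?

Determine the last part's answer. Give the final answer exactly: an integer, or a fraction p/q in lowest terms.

Part I: f(3) = 1*(-34) - 1*(-2) - 3*(5) = -47; iterating: f(3)=-47, f(4)=-7, f(5)=142, f(6)=290, f(7)=169, f(8)=-547, f(9)=-1586, f(10)=-1546, f(11)=1681, f(12)=7985, f(13)=10942, f(14)=-2086, f(15)=-36983, f(16)=-67723, f(17)=-24482; answer -24482
Part II: R1 = -24482; c = -14; -4*(-14)^4 + 1*(-14)^3 - 5*(-14)^2 - 8*(-14)^1 - 9 = (-153664) + (-2744) + (-980) + (112) + (-9) = -157285; answer -157285

-157285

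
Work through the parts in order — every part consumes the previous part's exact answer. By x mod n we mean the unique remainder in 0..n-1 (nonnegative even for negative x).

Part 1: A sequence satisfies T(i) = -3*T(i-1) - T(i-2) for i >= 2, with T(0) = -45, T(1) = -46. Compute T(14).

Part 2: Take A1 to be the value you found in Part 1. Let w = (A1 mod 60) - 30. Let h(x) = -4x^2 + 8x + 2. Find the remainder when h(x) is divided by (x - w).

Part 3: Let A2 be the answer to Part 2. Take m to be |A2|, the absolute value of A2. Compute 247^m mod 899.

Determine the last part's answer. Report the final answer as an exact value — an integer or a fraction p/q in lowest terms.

497

Part 1: T(2) = -3*(-46) - 1*(-45) = 183; iterating: T(2)=183, T(3)=-503, T(4)=1326, T(5)=-3475, T(6)=9099, T(7)=-23822, T(8)=62367, T(9)=-163279, T(10)=427470, T(11)=-1119131, T(12)=2929923, T(13)=-7670638, T(14)=20081991; answer 20081991
Part 2: A1 = 20081991; w = 21; remainder = value at the root: -4*(21)^2 + 8*(21)^1 + 2 = (-1764) + (168) + (2) = -1594; answer -1594
Part 3: A2 = -1594; m = 1594; squarings mod 899: 247^1=247, 247^2=776, 247^4=745, 247^8=342, 247^16=94, 247^32=745, 247^64=342, 247^128=94, 247^256=745, 247^512=342, 247^1024=94; 247^1594 = 247^2 * 247^8 * 247^16 * 247^32 * 247^512 * 247^1024 = 497 (mod 899); answer 497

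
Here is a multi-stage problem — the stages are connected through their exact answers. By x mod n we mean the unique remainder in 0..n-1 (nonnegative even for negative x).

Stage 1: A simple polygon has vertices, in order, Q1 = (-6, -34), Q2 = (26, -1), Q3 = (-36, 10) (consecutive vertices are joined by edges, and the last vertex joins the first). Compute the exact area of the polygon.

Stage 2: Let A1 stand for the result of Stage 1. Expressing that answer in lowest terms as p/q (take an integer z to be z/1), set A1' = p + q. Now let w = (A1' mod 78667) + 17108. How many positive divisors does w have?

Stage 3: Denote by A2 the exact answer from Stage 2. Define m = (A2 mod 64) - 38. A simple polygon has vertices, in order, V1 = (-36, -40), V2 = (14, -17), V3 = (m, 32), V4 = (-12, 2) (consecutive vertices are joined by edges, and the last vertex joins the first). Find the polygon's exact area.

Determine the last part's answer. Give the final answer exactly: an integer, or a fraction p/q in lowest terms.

Stage 1: cross terms: (-6*-1 - 26*-34)=890, (26*10 - -36*-1)=224, (-36*-34 - -6*10)=1284; twice the area = |2398| = 2398; area = 1199; answer 1199
Stage 2: A1 = 1199; threaded value p + q = 1200; w = 18308; 18308 = 2^2 * 23 * 199; number of divisors = (2+1) * (1+1) * (1+1) = 12; answer 12
Stage 3: A2 = 12; m = -26; cross terms: (-36*-17 - 14*-40)=1172, (14*32 - -26*-17)=6, (-26*2 - -12*32)=332, (-12*-40 - -36*2)=552; twice the area = |2062| = 2062; area = 1031; answer 1031

1031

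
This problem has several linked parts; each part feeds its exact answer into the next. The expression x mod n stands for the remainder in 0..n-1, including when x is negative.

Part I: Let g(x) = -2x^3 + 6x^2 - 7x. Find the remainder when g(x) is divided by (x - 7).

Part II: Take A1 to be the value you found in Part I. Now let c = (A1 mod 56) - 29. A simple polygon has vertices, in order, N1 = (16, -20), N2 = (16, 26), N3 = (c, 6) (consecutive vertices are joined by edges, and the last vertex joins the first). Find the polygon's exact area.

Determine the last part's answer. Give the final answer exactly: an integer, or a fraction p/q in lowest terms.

874

Part I: remainder = value at the root: -2*(7)^3 + 6*(7)^2 - 7*(7)^1 = (-686) + (294) + (-49) = -441; answer -441
Part II: A1 = -441; c = -22; cross terms: (16*26 - 16*-20)=736, (16*6 - -22*26)=668, (-22*-20 - 16*6)=344; twice the area = |1748| = 1748; area = 874; answer 874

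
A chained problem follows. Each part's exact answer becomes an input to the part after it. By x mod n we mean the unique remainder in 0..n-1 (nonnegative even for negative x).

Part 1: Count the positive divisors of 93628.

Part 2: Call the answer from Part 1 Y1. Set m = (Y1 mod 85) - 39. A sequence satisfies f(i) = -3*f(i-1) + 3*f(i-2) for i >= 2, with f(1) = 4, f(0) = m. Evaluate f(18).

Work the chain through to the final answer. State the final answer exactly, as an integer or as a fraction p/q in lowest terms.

Part 1: 93628 = 2^2 * 89 * 263; number of divisors = (2+1) * (1+1) * (1+1) = 12; answer 12
Part 2: Y1 = 12; m = -27; f(2) = -3*(4) + 3*(-27) = -93; iterating: f(2)=-93, f(3)=291, f(4)=-1152, f(5)=4329, f(6)=-16443, f(7)=62316, f(8)=-236277, f(9)=895779, f(10)=-3396168, f(11)=12875841, f(12)=-48816027, f(13)=185075604, f(14)=-701674893, f(15)=2660251491, f(16)=-10085779152, f(17)=38238091929, f(18)=-144971613243; answer -144971613243

-144971613243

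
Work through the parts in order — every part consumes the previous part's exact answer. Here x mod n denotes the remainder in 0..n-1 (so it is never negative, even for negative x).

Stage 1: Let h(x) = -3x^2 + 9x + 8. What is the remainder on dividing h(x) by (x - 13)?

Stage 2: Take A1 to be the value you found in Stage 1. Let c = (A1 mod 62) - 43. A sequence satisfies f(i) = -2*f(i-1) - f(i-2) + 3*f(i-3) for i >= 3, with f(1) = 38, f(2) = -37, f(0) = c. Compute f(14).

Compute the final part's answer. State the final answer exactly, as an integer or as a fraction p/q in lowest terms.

60785

Stage 1: remainder = value at the root: -3*(13)^2 + 9*(13)^1 + 8 = (-507) + (117) + (8) = -382; answer -382
Stage 2: A1 = -382; c = 9; f(3) = -2*(-37) - 1*(38) + 3*(9) = 63; iterating: f(3)=63, f(4)=25, f(5)=-224, f(6)=612, f(7)=-925, f(8)=566, f(9)=1629, f(10)=-6599, f(11)=13267, f(12)=-15048, f(13)=-2968, f(14)=60785; answer 60785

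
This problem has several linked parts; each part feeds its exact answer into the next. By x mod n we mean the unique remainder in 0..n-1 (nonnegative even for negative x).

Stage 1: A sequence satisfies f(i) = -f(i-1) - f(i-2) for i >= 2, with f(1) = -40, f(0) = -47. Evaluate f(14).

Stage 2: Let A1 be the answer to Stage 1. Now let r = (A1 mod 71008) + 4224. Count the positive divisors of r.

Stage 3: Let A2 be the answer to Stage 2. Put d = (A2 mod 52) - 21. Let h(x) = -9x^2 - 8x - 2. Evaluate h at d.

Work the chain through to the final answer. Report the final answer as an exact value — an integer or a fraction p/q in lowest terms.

-1907

Stage 1: f(2) = -1*(-40) - 1*(-47) = 87; iterating: f(2)=87, f(3)=-47, f(4)=-40, f(5)=87, f(6)=-47, f(7)=-40, f(8)=87, f(9)=-47, f(10)=-40, f(11)=87, f(12)=-47, f(13)=-40, f(14)=87; answer 87
Stage 2: A1 = 87; r = 4311; 4311 = 3^2 * 479; number of divisors = (2+1) * (1+1) = 6; answer 6
Stage 3: A2 = 6; d = -15; -9*(-15)^2 - 8*(-15)^1 - 2 = (-2025) + (120) + (-2) = -1907; answer -1907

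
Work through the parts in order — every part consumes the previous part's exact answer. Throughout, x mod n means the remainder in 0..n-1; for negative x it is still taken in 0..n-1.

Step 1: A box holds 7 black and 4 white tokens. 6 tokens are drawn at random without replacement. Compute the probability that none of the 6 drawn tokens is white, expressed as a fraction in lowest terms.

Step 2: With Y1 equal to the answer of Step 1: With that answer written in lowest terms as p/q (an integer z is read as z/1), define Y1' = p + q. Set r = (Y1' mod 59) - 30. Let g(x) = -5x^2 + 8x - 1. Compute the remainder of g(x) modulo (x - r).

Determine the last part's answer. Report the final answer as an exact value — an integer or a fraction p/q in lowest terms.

Step 1: total draws C(11,6) = 462; favorable C(7,6) = 7; P = 1/66; answer 1/66
Step 2: Y1 = 1/66; threaded value p + q = 67; r = -22; remainder = value at the root: -5*(-22)^2 + 8*(-22)^1 - 1 = (-2420) + (-176) + (-1) = -2597; answer -2597

-2597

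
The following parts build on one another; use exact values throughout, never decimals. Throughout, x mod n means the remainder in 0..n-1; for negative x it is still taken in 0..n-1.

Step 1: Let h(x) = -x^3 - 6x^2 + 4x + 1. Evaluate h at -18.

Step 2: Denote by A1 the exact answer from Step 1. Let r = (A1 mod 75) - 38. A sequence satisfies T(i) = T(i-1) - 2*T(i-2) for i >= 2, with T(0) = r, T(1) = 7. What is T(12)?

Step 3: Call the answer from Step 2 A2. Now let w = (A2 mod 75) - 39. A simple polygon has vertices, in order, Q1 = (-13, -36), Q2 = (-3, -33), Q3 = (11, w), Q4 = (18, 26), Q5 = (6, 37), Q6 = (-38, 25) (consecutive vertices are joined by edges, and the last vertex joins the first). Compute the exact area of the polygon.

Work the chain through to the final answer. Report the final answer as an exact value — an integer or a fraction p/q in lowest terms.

4897/2

Step 1: -1*(-18)^3 - 6*(-18)^2 + 4*(-18)^1 + 1 = (5832) + (-1944) + (-72) + (1) = 3817; answer 3817
Step 2: A1 = 3817; r = 29; T(2) = 1*(7) - 2*(29) = -51; iterating: T(2)=-51, T(3)=-65, T(4)=37, T(5)=167, T(6)=93, T(7)=-241, T(8)=-427, T(9)=55, T(10)=909, T(11)=799, T(12)=-1019; answer -1019
Step 3: A2 = -1019; w = -8; cross terms: (-13*-33 - -3*-36)=321, (-3*-8 - 11*-33)=387, (11*26 - 18*-8)=430, (18*37 - 6*26)=510, (6*25 - -38*37)=1556, (-38*-36 - -13*25)=1693; twice the area = |4897| = 4897; area = 4897/2; answer 4897/2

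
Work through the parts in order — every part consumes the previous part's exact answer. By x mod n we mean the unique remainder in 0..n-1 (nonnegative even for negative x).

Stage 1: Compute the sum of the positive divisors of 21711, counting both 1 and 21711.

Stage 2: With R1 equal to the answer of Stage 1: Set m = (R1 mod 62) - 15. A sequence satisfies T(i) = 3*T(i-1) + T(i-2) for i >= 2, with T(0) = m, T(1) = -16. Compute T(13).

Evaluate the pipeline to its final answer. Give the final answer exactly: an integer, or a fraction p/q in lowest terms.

-3665536

Stage 1: 21711 = 3 * 7237; sigma = (1 + 3) * (1 + 7237) = 4 * 7238 = 28952; answer 28952
Stage 2: R1 = 28952; m = 45; T(2) = 3*(-16) + 1*(45) = -3; iterating: T(2)=-3, T(3)=-25, T(4)=-78, T(5)=-259, T(6)=-855, T(7)=-2824, T(8)=-9327, T(9)=-30805, T(10)=-101742, T(11)=-336031, T(12)=-1109835, T(13)=-3665536; answer -3665536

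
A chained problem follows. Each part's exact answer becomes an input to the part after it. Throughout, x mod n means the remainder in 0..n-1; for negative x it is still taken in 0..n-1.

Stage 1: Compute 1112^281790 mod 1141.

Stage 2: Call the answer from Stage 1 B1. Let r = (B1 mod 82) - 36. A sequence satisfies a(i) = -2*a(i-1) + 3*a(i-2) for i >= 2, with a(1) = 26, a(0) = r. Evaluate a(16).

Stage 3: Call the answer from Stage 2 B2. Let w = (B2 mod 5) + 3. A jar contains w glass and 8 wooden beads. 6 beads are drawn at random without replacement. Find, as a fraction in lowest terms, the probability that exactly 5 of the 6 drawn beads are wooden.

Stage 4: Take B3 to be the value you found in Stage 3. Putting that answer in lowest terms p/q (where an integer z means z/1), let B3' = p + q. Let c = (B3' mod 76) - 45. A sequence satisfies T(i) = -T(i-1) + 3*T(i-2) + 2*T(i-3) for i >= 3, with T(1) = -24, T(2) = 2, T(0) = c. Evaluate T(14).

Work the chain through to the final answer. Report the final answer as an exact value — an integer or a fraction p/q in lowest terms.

198482

Stage 1: squarings mod 1141: 1112^1=1112, 1112^2=841, 1112^4=1002, 1112^8=1065, 1112^16=71, 1112^32=477, 1112^64=470, 1112^128=687, 1112^256=736, 1112^512=862, 1112^1024=253, 1112^2048=113, 1112^4096=218, 1112^8192=743, 1112^16384=946, 1112^32768=372, 1112^65536=323, 1112^131072=498, 1112^262144=407; 1112^281790 = 1112^2 * 1112^4 * 1112^8 * 1112^16 * 1112^32 * 1112^128 * 1112^1024 * 1112^2048 * 1112^16384 * 1112^262144 = 792 (mod 1141); answer 792
Stage 2: B1 = 792; r = 18; a(2) = -2*(26) + 3*(18) = 2; iterating: a(2)=2, a(3)=74, a(4)=-142, a(5)=506, a(6)=-1438, a(7)=4394, a(8)=-13102, a(9)=39386, a(10)=-118078, a(11)=354314, a(12)=-1062862, a(13)=3188666, a(14)=-9565918, a(15)=28697834, a(16)=-86093422; answer -86093422
Stage 3: B2 = -86093422; w = 6; total draws C(14,6) = 3003; favorable C(8,5)*C(6,1) = 336; P = 16/143; answer 16/143
Stage 4: B3 = 16/143; threaded value p + q = 159; c = -38; T(3) = -1*(2) + 3*(-24) + 2*(-38) = -150; iterating: T(3)=-150, T(4)=108, T(5)=-554, T(6)=578, T(7)=-2024, T(8)=2650, T(9)=-7566, T(10)=11468, T(11)=-28866, T(12)=48138, T(13)=-111800, T(14)=198482; answer 198482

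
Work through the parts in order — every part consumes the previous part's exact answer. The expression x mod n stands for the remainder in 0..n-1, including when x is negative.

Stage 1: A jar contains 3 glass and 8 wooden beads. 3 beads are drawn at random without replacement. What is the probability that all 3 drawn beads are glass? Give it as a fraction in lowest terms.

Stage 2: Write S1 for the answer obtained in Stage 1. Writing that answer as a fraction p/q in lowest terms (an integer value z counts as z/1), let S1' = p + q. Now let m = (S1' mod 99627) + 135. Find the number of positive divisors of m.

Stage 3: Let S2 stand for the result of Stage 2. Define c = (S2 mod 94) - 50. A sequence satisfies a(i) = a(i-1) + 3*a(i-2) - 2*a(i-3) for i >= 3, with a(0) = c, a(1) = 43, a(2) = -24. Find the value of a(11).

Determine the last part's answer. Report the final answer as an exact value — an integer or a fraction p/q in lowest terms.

Stage 1: total draws C(11,3) = 165; favorable C(3,3) = 1; P = 1/165; answer 1/165
Stage 2: S1 = 1/165; threaded value p + q = 166; m = 301; 301 = 7 * 43; number of divisors = (1+1) * (1+1) = 4; answer 4
Stage 3: S2 = 4; c = -46; a(3) = 1*(-24) + 3*(43) - 2*(-46) = 197; iterating: a(3)=197, a(4)=39, a(5)=678, a(6)=401, a(7)=2357, a(8)=2204, a(9)=8473, a(10)=10371, a(11)=31382; answer 31382

31382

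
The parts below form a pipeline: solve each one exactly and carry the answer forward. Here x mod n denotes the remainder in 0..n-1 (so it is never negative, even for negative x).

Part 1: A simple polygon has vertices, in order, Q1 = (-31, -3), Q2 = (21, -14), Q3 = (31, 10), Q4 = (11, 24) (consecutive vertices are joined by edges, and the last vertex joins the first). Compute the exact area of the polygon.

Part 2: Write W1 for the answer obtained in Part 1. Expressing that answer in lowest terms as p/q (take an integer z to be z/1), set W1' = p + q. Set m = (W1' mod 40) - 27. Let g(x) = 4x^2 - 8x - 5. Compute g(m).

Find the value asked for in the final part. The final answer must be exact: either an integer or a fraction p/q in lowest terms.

2295

Part 1: cross terms: (-31*-14 - 21*-3)=497, (21*10 - 31*-14)=644, (31*24 - 11*10)=634, (11*-3 - -31*24)=711; twice the area = |2486| = 2486; area = 1243; answer 1243
Part 2: W1 = 1243; threaded value p + q = 1244; m = -23; 4*(-23)^2 - 8*(-23)^1 - 5 = (2116) + (184) + (-5) = 2295; answer 2295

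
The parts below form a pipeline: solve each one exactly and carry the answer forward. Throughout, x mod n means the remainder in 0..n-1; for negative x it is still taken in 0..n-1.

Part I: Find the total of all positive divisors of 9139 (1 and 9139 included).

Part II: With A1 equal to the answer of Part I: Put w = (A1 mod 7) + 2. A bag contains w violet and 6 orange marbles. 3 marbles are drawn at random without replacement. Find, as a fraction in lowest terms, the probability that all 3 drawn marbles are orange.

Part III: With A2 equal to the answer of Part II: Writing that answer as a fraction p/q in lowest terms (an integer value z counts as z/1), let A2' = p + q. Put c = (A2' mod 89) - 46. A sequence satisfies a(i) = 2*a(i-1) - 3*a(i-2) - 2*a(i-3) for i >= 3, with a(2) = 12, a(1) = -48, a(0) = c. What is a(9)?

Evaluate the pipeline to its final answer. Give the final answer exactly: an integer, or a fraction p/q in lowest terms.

4686

Part I: 9139 = 13 * 19 * 37; sigma = (1 + 13) * (1 + 19) * (1 + 37) = 14 * 20 * 38 = 10640; answer 10640
Part II: A1 = 10640; w = 2; total draws C(8,3) = 56; favorable C(6,3) = 20; P = 5/14; answer 5/14
Part III: A2 = 5/14; threaded value p + q = 19; c = -27; a(3) = 2*(12) - 3*(-48) - 2*(-27) = 222; iterating: a(3)=222, a(4)=504, a(5)=318, a(6)=-1320, a(7)=-4602, a(8)=-5880, a(9)=4686; answer 4686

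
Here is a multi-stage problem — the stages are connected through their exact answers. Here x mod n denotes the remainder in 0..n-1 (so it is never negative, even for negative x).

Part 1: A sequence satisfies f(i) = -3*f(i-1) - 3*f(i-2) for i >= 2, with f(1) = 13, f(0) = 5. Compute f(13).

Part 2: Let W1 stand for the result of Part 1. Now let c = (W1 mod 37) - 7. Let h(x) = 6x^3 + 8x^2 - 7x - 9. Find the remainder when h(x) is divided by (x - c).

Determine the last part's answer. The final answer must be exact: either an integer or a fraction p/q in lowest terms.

Part 1: f(2) = -3*(13) - 3*(5) = -54; iterating: f(2)=-54, f(3)=123, f(4)=-207, f(5)=252, f(6)=-135, f(7)=-351, f(8)=1458, f(9)=-3321, f(10)=5589, f(11)=-6804, f(12)=3645, f(13)=9477; answer 9477
Part 2: W1 = 9477; c = -2; remainder = value at the root: 6*(-2)^3 + 8*(-2)^2 - 7*(-2)^1 - 9 = (-48) + (32) + (14) + (-9) = -11; answer -11

-11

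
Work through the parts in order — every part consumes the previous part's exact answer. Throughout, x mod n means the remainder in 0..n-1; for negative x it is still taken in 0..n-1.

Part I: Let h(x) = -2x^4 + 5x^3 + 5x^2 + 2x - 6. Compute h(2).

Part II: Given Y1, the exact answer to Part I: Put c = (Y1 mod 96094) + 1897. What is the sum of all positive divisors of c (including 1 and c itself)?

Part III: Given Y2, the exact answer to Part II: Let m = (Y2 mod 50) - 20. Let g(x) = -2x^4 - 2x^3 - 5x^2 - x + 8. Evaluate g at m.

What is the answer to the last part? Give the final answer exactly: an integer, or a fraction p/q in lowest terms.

-26

Part I: -2*(2)^4 + 5*(2)^3 + 5*(2)^2 + 2*(2)^1 - 6 = (-32) + (40) + (20) + (4) + (-6) = 26; answer 26
Part II: Y1 = 26; c = 1923; 1923 = 3 * 641; sigma = (1 + 3) * (1 + 641) = 4 * 642 = 2568; answer 2568
Part III: Y2 = 2568; m = -2; -2*(-2)^4 - 2*(-2)^3 - 5*(-2)^2 - 1*(-2)^1 + 8 = (-32) + (16) + (-20) + (2) + (8) = -26; answer -26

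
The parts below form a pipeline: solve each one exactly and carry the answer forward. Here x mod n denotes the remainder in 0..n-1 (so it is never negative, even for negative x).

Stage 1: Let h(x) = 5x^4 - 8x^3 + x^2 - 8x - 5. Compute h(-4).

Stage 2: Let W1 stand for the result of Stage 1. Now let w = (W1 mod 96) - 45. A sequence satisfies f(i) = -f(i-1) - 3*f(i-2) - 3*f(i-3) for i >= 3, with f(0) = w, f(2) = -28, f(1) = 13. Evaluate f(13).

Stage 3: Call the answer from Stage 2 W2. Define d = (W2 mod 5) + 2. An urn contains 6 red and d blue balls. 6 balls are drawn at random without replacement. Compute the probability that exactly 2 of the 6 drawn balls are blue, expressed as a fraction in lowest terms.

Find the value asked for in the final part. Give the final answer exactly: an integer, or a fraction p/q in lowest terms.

3/7

Stage 1: 5*(-4)^4 - 8*(-4)^3 + 1*(-4)^2 - 8*(-4)^1 - 5 = (1280) + (512) + (16) + (32) + (-5) = 1835; answer 1835
Stage 2: W1 = 1835; w = -34; f(3) = -1*(-28) - 3*(13) - 3*(-34) = 91; iterating: f(3)=91, f(4)=-46, f(5)=-143, f(6)=8, f(7)=559, f(8)=-154, f(9)=-1547, f(10)=332, f(11)=4771, f(12)=-1126, f(13)=-14183; answer -14183
Stage 3: W2 = -14183; d = 4; total draws C(10,6) = 210; favorable C(4,2)*C(6,4) = 90; P = 3/7; answer 3/7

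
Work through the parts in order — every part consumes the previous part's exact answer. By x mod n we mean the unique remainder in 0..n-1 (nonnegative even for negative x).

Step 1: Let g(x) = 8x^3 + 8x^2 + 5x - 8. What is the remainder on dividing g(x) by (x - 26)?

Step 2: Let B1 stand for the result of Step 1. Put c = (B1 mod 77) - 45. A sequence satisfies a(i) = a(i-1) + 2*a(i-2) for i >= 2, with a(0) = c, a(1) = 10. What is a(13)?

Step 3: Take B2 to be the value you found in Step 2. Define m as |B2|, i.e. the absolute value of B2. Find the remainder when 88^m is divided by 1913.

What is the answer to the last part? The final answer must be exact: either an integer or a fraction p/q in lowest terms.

Step 1: remainder = value at the root: 8*(26)^3 + 8*(26)^2 + 5*(26)^1 - 8 = (140608) + (5408) + (130) + (-8) = 146138; answer 146138
Step 2: B1 = 146138; c = 24; a(2) = 1*(10) + 2*(24) = 58; iterating: a(2)=58, a(3)=78, a(4)=194, a(5)=350, a(6)=738, a(7)=1438, a(8)=2914, a(9)=5790, a(10)=11618, a(11)=23198, a(12)=46434, a(13)=92830; answer 92830
Step 3: B2 = 92830; m = 92830; squarings mod 1913: 88^1=88, 88^2=92, 88^4=812, 88^8=1272, 88^16=1499, 88^32=1139, 88^64=307, 88^128=512, 88^256=63, 88^512=143, 88^1024=1319, 88^2048=844, 88^4096=700, 88^8192=272, 88^16384=1290, 88^32768=1703, 88^65536=101; 88^92830 = 88^2 * 88^4 * 88^8 * 88^16 * 88^128 * 88^512 * 88^2048 * 88^8192 * 88^16384 * 88^65536 = 1005 (mod 1913); answer 1005

1005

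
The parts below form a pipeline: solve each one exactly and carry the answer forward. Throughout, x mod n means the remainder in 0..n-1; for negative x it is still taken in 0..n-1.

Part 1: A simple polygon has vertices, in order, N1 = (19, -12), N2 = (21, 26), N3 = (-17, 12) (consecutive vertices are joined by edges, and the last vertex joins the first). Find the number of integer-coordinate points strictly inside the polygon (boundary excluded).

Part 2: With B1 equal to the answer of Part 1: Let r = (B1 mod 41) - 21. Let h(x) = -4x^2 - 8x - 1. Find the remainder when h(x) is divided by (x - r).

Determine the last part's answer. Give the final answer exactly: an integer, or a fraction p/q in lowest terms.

Part 1: cross terms: (19*26 - 21*-12)=746, (21*12 - -17*26)=694, (-17*-12 - 19*12)=-24; twice the area = |1416| = 1416; area = 708; boundary points = 2 + 2 + 12 = 16; strictly interior points = area - boundary/2 + 1 = 701; answer 701
Part 2: B1 = 701; r = -17; remainder = value at the root: -4*(-17)^2 - 8*(-17)^1 - 1 = (-1156) + (136) + (-1) = -1021; answer -1021

-1021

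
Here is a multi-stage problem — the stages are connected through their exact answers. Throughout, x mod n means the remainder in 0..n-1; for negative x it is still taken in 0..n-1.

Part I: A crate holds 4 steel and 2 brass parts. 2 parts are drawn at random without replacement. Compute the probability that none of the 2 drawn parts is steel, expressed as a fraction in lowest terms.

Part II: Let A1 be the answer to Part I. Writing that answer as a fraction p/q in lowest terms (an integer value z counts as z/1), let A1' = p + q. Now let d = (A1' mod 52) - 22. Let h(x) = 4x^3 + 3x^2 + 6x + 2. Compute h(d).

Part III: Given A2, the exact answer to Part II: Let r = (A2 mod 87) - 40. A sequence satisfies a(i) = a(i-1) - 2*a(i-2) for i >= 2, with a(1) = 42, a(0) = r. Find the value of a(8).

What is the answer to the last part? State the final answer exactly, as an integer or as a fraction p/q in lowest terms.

Part I: total draws C(6,2) = 15; favorable C(2,2) = 1; P = 1/15; answer 1/15
Part II: A1 = 1/15; threaded value p + q = 16; d = -6; 4*(-6)^3 + 3*(-6)^2 + 6*(-6)^1 + 2 = (-864) + (108) + (-36) + (2) = -790; answer -790
Part III: A2 = -790; r = 40; a(2) = 1*(42) - 2*(40) = -38; iterating: a(2)=-38, a(3)=-122, a(4)=-46, a(5)=198, a(6)=290, a(7)=-106, a(8)=-686; answer -686

-686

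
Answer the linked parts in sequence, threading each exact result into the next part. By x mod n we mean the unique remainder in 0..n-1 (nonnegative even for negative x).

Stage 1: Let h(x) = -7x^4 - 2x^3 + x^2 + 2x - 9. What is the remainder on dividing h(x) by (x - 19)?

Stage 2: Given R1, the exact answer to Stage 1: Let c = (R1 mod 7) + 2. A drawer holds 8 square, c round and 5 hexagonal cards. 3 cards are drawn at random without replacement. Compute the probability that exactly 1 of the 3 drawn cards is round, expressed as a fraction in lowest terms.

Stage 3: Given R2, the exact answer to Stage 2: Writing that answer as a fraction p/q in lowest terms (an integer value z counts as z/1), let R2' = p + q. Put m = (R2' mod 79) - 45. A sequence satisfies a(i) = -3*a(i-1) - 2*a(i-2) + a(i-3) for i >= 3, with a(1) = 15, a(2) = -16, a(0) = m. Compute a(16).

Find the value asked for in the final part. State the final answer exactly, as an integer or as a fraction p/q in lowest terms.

Stage 1: remainder = value at the root: -7*(19)^4 - 2*(19)^3 + 1*(19)^2 + 2*(19)^1 - 9 = (-912247) + (-13718) + (361) + (38) + (-9) = -925575; answer -925575
Stage 2: R1 = -925575; c = 2; total draws C(15,3) = 455; favorable C(2,1)*C(13,2) = 156; P = 12/35; answer 12/35
Stage 3: R2 = 12/35; threaded value p + q = 47; m = 2; a(3) = -3*(-16) - 2*(15) + 1*(2) = 20; iterating: a(3)=20, a(4)=-13, a(5)=-17, a(6)=97, a(7)=-270, a(8)=599, a(9)=-1160, a(10)=2012, a(11)=-3117, a(12)=4167, a(13)=-4255, a(14)=1314, a(15)=8735, a(16)=-33088; answer -33088

-33088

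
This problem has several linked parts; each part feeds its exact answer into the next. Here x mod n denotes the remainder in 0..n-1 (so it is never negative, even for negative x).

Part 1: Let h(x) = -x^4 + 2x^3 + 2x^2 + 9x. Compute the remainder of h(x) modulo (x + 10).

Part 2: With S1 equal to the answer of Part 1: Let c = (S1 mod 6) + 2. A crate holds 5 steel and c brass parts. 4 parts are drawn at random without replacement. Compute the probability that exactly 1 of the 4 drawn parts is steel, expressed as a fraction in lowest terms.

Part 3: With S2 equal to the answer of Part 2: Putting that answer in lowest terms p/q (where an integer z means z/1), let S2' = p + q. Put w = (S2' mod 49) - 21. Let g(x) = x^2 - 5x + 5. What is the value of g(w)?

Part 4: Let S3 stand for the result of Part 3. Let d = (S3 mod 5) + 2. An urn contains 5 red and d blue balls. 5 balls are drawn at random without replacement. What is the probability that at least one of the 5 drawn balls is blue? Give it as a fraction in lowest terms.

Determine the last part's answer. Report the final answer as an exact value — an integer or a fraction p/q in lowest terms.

461/462

Part 1: remainder = value at the root: -1*(-10)^4 + 2*(-10)^3 + 2*(-10)^2 + 9*(-10)^1 = (-10000) + (-2000) + (200) + (-90) = -11890; answer -11890
Part 2: S1 = -11890; c = 4; total draws C(9,4) = 126; favorable C(5,1)*C(4,3) = 20; P = 10/63; answer 10/63
Part 3: S2 = 10/63; threaded value p + q = 73; w = 3; 1*(3)^2 - 5*(3)^1 + 5 = (9) + (-15) + (5) = -1; answer -1
Part 4: S3 = -1; d = 6; total draws C(11,5) = 462; complement C(5,5) = 1; favorable 462 - 1 = 461; P = 461/462; answer 461/462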